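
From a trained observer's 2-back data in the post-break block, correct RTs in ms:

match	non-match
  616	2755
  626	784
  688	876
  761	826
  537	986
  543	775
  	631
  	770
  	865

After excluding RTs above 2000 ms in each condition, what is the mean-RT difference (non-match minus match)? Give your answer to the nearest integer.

non-match: exclude 2755
M(match) = 3771/6 = 628.500
M(non-match) = 6513/8 = 814.125
Difference = 814.125 − 628.500 = 185.625 ms

186 ms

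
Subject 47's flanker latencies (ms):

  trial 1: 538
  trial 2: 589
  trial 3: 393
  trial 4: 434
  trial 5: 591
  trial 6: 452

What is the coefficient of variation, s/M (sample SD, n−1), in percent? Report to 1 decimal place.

16.9%

n = 6, Σ = 2997, M = 499.5000
Σ(x−M)² = 35753.500; s = √(35753.500/5) = 84.5618
CV = 84.5618 / 499.5000 = 0.16929 = 16.929%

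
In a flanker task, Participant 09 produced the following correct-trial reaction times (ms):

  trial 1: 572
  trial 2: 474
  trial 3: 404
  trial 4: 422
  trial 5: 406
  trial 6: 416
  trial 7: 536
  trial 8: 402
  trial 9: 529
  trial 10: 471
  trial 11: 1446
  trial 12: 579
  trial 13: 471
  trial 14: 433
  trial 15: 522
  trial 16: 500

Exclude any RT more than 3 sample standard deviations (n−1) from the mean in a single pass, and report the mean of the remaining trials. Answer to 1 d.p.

n = 16, ΣRT = 8583, M = 536.438
Σ(x−M)² = 935361.94; s = √(935361.94/15) = 249.715
Cutoffs: 536.438 ± 3·249.715 → [-212.7, 1285.6]
Outside: 1446 → excluded.
Retained (n=15): Σ = 7137, mean = 7137/15 = 475.800

475.8 ms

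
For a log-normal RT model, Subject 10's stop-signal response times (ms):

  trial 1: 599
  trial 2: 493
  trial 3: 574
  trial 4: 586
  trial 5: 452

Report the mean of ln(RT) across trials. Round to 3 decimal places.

ln(RT): 6.3953, 6.2005, 6.3526, 6.3733, 6.1137
Σ ln(RT) = 31.4354
Mean = 31.4354/5 = 6.28708

6.287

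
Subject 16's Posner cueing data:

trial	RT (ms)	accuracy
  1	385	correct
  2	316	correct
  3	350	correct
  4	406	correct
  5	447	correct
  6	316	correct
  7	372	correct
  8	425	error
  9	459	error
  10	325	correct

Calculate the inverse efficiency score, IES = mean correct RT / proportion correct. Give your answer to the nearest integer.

456 ms

Correct trials (n=8): 385, 316, 350, 406, 447, 316, 372, 325
Mean correct RT = 2917/8 = 364.6250 ms
Proportion correct = 8/10
IES = 364.6250 / (8/10) = 455.781 ms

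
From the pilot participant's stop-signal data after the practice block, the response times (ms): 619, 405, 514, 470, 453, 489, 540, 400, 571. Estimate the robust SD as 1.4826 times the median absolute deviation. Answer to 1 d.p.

75.6 ms

Sorted: 400, 405, 453, 470, 489, 514, 540, 571, 619 → median = 489
|x − 489| sorted: 0, 19, 25, 36, 51, 82, 84, 89, 130 → MAD = 51
Robust SD ≈ 1.4826 × 51 = 75.613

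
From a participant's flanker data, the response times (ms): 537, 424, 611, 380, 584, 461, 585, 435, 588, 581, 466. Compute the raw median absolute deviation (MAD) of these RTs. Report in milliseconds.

Sorted: 380, 424, 435, 461, 466, 537, 581, 584, 585, 588, 611 → median = 537
|x − 537|: 0, 113, 74, 157, 47, 76, 48, 102, 51, 44, 71
Sorted deviations: 0, 44, 47, 48, 51, 71, 74, 76, 102, 113, 157 → MAD = 71

71 ms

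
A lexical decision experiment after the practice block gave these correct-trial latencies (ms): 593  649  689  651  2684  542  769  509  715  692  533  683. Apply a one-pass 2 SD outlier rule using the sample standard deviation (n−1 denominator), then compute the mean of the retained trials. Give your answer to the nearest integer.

639 ms

n = 12, ΣRT = 9709, M = 809.083
Σ(x−M)² = 3904710.92; s = √(3904710.92/11) = 595.797
Cutoffs: 809.083 ± 2·595.797 → [-382.5, 2000.7]
Outside: 2684 → excluded.
Retained (n=11): Σ = 7025, mean = 7025/11 = 638.636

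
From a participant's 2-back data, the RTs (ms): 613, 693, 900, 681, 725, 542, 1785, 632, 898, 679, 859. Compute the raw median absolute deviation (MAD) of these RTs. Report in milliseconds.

Sorted: 542, 613, 632, 679, 681, 693, 725, 859, 898, 900, 1785 → median = 693
|x − 693|: 80, 0, 207, 12, 32, 151, 1092, 61, 205, 14, 166
Sorted deviations: 0, 12, 14, 32, 61, 80, 151, 166, 205, 207, 1092 → MAD = 80

80 ms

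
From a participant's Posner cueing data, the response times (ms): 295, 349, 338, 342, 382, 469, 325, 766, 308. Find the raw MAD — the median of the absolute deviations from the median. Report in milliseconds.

Sorted: 295, 308, 325, 338, 342, 349, 382, 469, 766 → median = 342
|x − 342|: 47, 7, 4, 0, 40, 127, 17, 424, 34
Sorted deviations: 0, 4, 7, 17, 34, 40, 47, 127, 424 → MAD = 34

34 ms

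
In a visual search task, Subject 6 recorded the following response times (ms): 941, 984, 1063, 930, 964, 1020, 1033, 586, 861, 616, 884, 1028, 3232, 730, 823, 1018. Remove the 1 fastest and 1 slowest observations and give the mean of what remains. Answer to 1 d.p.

Sorted: 586, 616, 730, 823, 861, 884, 930, 941, 964, 984, 1018, 1020, 1028, 1033, 1063, 3232
Drop lowest 1 (586) and highest 1 (3232)
Remaining (n=14): Σ = 12895, mean = 12895/14 = 921.071

921.1 ms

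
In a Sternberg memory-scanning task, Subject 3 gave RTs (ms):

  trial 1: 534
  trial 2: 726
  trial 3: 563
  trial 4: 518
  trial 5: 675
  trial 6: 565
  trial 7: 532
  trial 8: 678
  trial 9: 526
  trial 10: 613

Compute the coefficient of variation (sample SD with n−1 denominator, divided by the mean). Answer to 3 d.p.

n = 10, Σ = 5930, M = 593.0000
Σ(x−M)² = 51038.000; s = √(51038.000/9) = 75.3053
CV = 75.3053 / 593.0000 = 0.12699

0.127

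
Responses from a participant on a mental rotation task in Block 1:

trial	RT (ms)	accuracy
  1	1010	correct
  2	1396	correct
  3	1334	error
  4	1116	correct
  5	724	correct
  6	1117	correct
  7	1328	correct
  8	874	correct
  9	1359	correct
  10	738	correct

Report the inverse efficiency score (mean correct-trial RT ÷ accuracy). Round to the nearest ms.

Correct trials (n=9): 1010, 1396, 1116, 724, 1117, 1328, 874, 1359, 738
Mean correct RT = 9662/9 = 1073.5556 ms
Proportion correct = 9/10
IES = 1073.5556 / (9/10) = 1192.840 ms

1193 ms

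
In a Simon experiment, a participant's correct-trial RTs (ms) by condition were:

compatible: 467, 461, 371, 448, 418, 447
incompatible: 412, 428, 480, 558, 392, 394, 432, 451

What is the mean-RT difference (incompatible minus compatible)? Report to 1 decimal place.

8.0 ms

M(compatible) = 2612/6 = 435.333
M(incompatible) = 3547/8 = 443.375
Difference = 443.375 − 435.333 = 8.042 ms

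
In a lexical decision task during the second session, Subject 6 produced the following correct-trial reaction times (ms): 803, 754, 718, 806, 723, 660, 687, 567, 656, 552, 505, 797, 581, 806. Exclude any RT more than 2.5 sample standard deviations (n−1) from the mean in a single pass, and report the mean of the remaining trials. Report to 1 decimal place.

n = 14, ΣRT = 9615, M = 686.786
Σ(x−M)² = 139298.36; s = √(139298.36/13) = 103.515
Cutoffs: 686.786 ± 2.5·103.515 → [428.0, 945.6]
No RTs fall outside the cutoffs; all 14 retained. Mean = 9615/14 = 686.786

686.8 ms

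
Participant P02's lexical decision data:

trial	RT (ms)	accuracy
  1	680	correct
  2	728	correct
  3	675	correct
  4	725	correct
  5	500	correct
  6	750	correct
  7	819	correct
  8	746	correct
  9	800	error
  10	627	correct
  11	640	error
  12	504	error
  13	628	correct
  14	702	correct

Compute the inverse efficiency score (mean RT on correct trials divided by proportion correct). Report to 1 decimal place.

Correct trials (n=11): 680, 728, 675, 725, 500, 750, 819, 746, 627, 628, 702
Mean correct RT = 7580/11 = 689.0909 ms
Proportion correct = 11/14
IES = 689.0909 / (11/14) = 877.025 ms

877.0 ms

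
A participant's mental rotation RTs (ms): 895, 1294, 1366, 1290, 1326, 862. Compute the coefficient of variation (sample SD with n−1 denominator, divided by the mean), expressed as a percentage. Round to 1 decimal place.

19.6%

n = 6, Σ = 7033, M = 1172.1667
Σ(x−M)² = 262988.833; s = √(262988.833/5) = 229.3420
CV = 229.3420 / 1172.1667 = 0.19566 = 19.566%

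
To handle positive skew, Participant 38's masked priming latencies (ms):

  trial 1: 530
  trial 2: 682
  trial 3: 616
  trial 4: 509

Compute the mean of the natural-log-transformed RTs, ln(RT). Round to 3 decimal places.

ln(RT): 6.2729, 6.5250, 6.4232, 6.2324
Σ ln(RT) = 25.4536
Mean = 25.4536/4 = 6.36340

6.363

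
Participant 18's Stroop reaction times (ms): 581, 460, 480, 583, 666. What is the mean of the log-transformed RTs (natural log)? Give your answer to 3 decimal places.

6.308

ln(RT): 6.3648, 6.1312, 6.1738, 6.3682, 6.5013
Σ ln(RT) = 31.5392
Mean = 31.5392/5 = 6.30785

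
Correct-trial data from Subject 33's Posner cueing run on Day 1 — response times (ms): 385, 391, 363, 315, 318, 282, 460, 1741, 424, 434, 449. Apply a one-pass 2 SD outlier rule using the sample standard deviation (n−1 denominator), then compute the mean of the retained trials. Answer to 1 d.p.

382.1 ms

n = 11, ΣRT = 5562, M = 505.636
Σ(x−M)² = 1712812.55; s = √(1712812.55/10) = 413.861
Cutoffs: 505.636 ± 2·413.861 → [-322.1, 1333.4]
Outside: 1741 → excluded.
Retained (n=10): Σ = 3821, mean = 3821/10 = 382.100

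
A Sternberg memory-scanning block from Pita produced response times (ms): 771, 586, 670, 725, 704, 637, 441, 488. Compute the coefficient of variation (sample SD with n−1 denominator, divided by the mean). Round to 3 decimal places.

n = 8, Σ = 5022, M = 627.7500
Σ(x−M)² = 93811.500; s = √(93811.500/7) = 115.7655
CV = 115.7655 / 627.7500 = 0.18441

0.184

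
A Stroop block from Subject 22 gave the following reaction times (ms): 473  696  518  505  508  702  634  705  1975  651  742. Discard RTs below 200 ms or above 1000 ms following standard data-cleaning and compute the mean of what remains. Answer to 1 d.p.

Excluded: 1975
Retained (n=10): Σ = 6134
Mean = 6134/10 = 613.4000

613.4 ms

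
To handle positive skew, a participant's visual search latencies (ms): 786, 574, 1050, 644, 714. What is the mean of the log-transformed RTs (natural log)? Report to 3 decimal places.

6.603

ln(RT): 6.6670, 6.3526, 6.9565, 6.4677, 6.5709
Σ ln(RT) = 33.0147
Mean = 33.0147/5 = 6.60294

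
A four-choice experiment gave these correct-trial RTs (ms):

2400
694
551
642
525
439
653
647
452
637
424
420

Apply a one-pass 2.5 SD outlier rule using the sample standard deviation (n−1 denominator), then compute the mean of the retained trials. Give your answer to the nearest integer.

n = 12, ΣRT = 8484, M = 707.000
Σ(x−M)² = 3238826.00; s = √(3238826.00/11) = 542.622
Cutoffs: 707.000 ± 2.5·542.622 → [-649.6, 2063.6]
Outside: 2400 → excluded.
Retained (n=11): Σ = 6084, mean = 6084/11 = 553.091

553 ms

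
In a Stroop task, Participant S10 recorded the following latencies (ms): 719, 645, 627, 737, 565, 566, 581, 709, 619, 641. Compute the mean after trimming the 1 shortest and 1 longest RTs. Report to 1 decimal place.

Sorted: 565, 566, 581, 619, 627, 641, 645, 709, 719, 737
Drop lowest 1 (565) and highest 1 (737)
Remaining (n=8): Σ = 5107, mean = 5107/8 = 638.375

638.4 ms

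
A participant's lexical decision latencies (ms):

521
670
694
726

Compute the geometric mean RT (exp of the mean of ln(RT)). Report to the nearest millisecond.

648 ms

ln(RT): 6.2558, 6.5073, 6.5425, 6.5876
Mean ln(RT) = 25.8930/4 = 6.47326
Geometric mean = exp(6.47326) = 647.59 ms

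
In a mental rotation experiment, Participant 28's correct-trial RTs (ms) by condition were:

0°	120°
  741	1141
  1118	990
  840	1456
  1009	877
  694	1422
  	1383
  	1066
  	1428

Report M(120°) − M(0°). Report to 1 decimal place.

M(0°) = 4402/5 = 880.400
M(120°) = 9763/8 = 1220.375
Difference = 1220.375 − 880.400 = 339.975 ms

340.0 ms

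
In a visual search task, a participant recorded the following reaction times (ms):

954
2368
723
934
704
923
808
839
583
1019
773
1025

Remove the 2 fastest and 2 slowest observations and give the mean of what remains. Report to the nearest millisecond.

872 ms

Sorted: 583, 704, 723, 773, 808, 839, 923, 934, 954, 1019, 1025, 2368
Drop lowest 2 (583, 704) and highest 2 (1025, 2368)
Remaining (n=8): Σ = 6973, mean = 6973/8 = 871.625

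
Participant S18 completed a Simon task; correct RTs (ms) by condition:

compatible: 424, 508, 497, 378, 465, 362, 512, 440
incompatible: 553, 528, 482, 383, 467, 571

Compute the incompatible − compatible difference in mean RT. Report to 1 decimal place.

49.1 ms

M(compatible) = 3586/8 = 448.250
M(incompatible) = 2984/6 = 497.333
Difference = 497.333 − 448.250 = 49.083 ms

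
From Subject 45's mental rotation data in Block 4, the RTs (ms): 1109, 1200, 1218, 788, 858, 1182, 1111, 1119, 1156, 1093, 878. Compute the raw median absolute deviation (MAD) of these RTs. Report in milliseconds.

Sorted: 788, 858, 878, 1093, 1109, 1111, 1119, 1156, 1182, 1200, 1218 → median = 1111
|x − 1111|: 2, 89, 107, 323, 253, 71, 0, 8, 45, 18, 233
Sorted deviations: 0, 2, 8, 18, 45, 71, 89, 107, 233, 253, 323 → MAD = 71

71 ms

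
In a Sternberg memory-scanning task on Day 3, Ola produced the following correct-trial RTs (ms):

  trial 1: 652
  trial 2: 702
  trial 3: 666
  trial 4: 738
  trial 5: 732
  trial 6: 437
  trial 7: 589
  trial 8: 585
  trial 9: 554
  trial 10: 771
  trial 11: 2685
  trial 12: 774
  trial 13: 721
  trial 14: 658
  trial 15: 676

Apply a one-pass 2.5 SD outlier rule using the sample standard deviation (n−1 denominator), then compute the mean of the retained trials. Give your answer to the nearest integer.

661 ms

n = 15, ΣRT = 11940, M = 796.000
Σ(x−M)² = 3937246.00; s = √(3937246.00/14) = 530.313
Cutoffs: 796.000 ± 2.5·530.313 → [-529.8, 2121.8]
Outside: 2685 → excluded.
Retained (n=14): Σ = 9255, mean = 9255/14 = 661.071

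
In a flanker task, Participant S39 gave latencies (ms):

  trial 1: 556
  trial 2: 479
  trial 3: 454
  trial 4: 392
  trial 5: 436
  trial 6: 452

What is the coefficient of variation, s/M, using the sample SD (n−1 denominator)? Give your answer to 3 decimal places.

0.118

n = 6, Σ = 2769, M = 461.5000
Σ(x−M)² = 14863.500; s = √(14863.500/5) = 54.5225
CV = 54.5225 / 461.5000 = 0.11814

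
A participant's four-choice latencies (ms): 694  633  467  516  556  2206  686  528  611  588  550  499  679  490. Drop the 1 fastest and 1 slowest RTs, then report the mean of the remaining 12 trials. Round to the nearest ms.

586 ms

Sorted: 467, 490, 499, 516, 528, 550, 556, 588, 611, 633, 679, 686, 694, 2206
Drop lowest 1 (467) and highest 1 (2206)
Remaining (n=12): Σ = 7030, mean = 7030/12 = 585.833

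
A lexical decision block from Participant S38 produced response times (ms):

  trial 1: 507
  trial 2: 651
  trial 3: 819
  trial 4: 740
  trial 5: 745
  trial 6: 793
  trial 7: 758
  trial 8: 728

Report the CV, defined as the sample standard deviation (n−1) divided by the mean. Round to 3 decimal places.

0.137

n = 8, Σ = 5741, M = 717.6250
Σ(x−M)² = 67747.875; s = √(67747.875/7) = 98.3782
CV = 98.3782 / 717.6250 = 0.13709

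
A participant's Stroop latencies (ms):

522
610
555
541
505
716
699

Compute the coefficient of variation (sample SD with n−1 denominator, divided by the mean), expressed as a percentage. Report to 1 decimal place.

14.4%

n = 7, Σ = 4148, M = 592.5714
Σ(x−M)² = 43585.714; s = √(43585.714/6) = 85.2308
CV = 85.2308 / 592.5714 = 0.14383 = 14.383%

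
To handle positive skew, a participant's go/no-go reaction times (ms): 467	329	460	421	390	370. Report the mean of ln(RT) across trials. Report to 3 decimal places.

ln(RT): 6.1463, 5.7961, 6.1312, 6.0426, 5.9661, 5.9135
Σ ln(RT) = 35.9959
Mean = 35.9959/6 = 5.99932

5.999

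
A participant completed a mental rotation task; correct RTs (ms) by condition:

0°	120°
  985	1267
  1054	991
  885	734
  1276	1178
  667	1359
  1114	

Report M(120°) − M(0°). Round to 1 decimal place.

109.0 ms

M(0°) = 5981/6 = 996.833
M(120°) = 5529/5 = 1105.800
Difference = 1105.800 − 996.833 = 108.967 ms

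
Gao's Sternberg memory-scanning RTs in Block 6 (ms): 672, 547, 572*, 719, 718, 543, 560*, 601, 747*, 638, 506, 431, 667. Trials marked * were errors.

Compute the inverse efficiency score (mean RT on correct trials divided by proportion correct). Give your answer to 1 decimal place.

Correct trials (n=10): 672, 547, 719, 718, 543, 601, 638, 506, 431, 667
Mean correct RT = 6042/10 = 604.2000 ms
Proportion correct = 10/13
IES = 604.2000 / (10/13) = 785.460 ms

785.5 ms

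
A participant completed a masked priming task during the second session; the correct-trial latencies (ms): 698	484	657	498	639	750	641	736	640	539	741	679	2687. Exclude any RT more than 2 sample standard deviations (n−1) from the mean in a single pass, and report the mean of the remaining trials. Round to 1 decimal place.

n = 13, ΣRT = 10389, M = 799.154
Σ(x−M)² = 3952313.69; s = √(3952313.69/12) = 573.898
Cutoffs: 799.154 ± 2·573.898 → [-348.6, 1947.0]
Outside: 2687 → excluded.
Retained (n=12): Σ = 7702, mean = 7702/12 = 641.833

641.8 ms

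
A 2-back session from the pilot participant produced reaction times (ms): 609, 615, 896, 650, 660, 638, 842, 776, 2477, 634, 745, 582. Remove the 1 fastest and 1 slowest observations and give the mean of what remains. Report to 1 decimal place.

706.5 ms

Sorted: 582, 609, 615, 634, 638, 650, 660, 745, 776, 842, 896, 2477
Drop lowest 1 (582) and highest 1 (2477)
Remaining (n=10): Σ = 7065, mean = 7065/10 = 706.500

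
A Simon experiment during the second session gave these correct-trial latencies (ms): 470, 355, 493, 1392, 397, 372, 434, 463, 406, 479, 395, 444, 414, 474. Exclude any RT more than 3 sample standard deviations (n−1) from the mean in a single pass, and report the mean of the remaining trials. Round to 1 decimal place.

n = 14, ΣRT = 6988, M = 499.143
Σ(x−M)² = 881855.71; s = √(881855.71/13) = 260.452
Cutoffs: 499.143 ± 3·260.452 → [-282.2, 1280.5]
Outside: 1392 → excluded.
Retained (n=13): Σ = 5596, mean = 5596/13 = 430.462

430.5 ms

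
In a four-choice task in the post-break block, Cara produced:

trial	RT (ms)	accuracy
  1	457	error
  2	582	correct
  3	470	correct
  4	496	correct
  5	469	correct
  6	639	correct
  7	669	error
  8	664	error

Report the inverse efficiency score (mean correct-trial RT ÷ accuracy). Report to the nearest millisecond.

850 ms

Correct trials (n=5): 582, 470, 496, 469, 639
Mean correct RT = 2656/5 = 531.2000 ms
Proportion correct = 5/8
IES = 531.2000 / (5/8) = 849.920 ms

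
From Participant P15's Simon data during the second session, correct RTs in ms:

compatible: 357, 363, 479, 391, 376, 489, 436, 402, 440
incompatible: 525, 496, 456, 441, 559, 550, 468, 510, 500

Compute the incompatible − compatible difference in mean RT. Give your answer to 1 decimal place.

85.8 ms

M(compatible) = 3733/9 = 414.778
M(incompatible) = 4505/9 = 500.556
Difference = 500.556 − 414.778 = 85.778 ms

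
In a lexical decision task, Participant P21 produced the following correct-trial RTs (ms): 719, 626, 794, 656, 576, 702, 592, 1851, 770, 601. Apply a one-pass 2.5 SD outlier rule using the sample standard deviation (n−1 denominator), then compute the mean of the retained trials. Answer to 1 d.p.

n = 10, ΣRT = 7887, M = 788.700
Σ(x−M)² = 1304478.10; s = √(1304478.10/9) = 380.713
Cutoffs: 788.700 ± 2.5·380.713 → [-163.1, 1740.5]
Outside: 1851 → excluded.
Retained (n=9): Σ = 6036, mean = 6036/9 = 670.667

670.7 ms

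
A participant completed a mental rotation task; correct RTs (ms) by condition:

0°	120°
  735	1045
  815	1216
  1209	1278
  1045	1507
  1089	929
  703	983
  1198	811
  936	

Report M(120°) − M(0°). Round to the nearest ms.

M(0°) = 7730/8 = 966.250
M(120°) = 7769/7 = 1109.857
Difference = 1109.857 − 966.250 = 143.607 ms

144 ms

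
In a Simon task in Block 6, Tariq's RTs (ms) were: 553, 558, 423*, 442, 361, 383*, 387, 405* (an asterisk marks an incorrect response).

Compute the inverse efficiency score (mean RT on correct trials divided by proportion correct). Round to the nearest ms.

736 ms

Correct trials (n=5): 553, 558, 442, 361, 387
Mean correct RT = 2301/5 = 460.2000 ms
Proportion correct = 5/8
IES = 460.2000 / (5/8) = 736.320 ms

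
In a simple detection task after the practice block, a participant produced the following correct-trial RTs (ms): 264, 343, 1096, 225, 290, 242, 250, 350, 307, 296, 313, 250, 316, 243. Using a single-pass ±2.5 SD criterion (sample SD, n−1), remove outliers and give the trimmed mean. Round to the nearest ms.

n = 14, ΣRT = 4785, M = 341.786
Σ(x−M)² = 632644.36; s = √(632644.36/13) = 220.601
Cutoffs: 341.786 ± 2.5·220.601 → [-209.7, 893.3]
Outside: 1096 → excluded.
Retained (n=13): Σ = 3689, mean = 3689/13 = 283.769

284 ms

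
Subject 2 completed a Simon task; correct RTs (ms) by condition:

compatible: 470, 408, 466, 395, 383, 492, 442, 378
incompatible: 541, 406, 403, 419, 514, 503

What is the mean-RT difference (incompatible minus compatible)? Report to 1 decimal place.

M(compatible) = 3434/8 = 429.250
M(incompatible) = 2786/6 = 464.333
Difference = 464.333 − 429.250 = 35.083 ms

35.1 ms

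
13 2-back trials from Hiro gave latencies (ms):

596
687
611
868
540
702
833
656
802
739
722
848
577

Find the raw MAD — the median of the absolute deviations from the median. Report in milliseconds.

100 ms

Sorted: 540, 577, 596, 611, 656, 687, 702, 722, 739, 802, 833, 848, 868 → median = 702
|x − 702|: 106, 15, 91, 166, 162, 0, 131, 46, 100, 37, 20, 146, 125
Sorted deviations: 0, 15, 20, 37, 46, 91, 100, 106, 125, 131, 146, 162, 166 → MAD = 100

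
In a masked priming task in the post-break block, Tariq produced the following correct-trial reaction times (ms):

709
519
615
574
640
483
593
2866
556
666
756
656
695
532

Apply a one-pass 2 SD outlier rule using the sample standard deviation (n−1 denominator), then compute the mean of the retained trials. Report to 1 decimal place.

614.9 ms

n = 14, ΣRT = 10860, M = 775.714
Σ(x−M)² = 4784592.86; s = √(4784592.86/13) = 606.668
Cutoffs: 775.714 ± 2·606.668 → [-437.6, 1989.0]
Outside: 2866 → excluded.
Retained (n=13): Σ = 7994, mean = 7994/13 = 614.923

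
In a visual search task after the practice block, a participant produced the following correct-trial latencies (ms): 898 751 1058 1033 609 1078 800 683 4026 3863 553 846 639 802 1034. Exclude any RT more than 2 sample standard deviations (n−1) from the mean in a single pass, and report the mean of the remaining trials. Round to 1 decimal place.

n = 15, ΣRT = 18673, M = 1244.867
Σ(x−M)² = 17224567.73; s = √(17224567.73/14) = 1109.201
Cutoffs: 1244.867 ± 2·1109.201 → [-973.5, 3463.3]
Outside: 3863, 4026 → excluded.
Retained (n=13): Σ = 10784, mean = 10784/13 = 829.538

829.5 ms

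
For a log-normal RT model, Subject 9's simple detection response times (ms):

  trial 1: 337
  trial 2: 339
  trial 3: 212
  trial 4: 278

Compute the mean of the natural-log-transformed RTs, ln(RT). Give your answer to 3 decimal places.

5.658

ln(RT): 5.8201, 5.8260, 5.3566, 5.6276
Σ ln(RT) = 22.6303
Mean = 22.6303/4 = 5.65757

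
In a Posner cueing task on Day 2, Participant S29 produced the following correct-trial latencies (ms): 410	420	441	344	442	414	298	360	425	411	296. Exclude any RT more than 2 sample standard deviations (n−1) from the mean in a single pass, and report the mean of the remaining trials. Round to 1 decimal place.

387.4 ms

n = 11, ΣRT = 4261, M = 387.364
Σ(x−M)² = 29086.55; s = √(29086.55/10) = 53.932
Cutoffs: 387.364 ± 2·53.932 → [279.5, 495.2]
No RTs fall outside the cutoffs; all 11 retained. Mean = 4261/11 = 387.364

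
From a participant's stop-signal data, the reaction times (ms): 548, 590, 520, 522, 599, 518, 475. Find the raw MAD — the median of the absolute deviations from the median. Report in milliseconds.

26 ms

Sorted: 475, 518, 520, 522, 548, 590, 599 → median = 522
|x − 522|: 26, 68, 2, 0, 77, 4, 47
Sorted deviations: 0, 2, 4, 26, 47, 68, 77 → MAD = 26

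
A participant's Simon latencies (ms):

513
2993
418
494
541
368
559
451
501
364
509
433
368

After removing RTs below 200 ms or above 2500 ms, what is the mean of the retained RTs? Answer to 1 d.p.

459.9 ms

Excluded: 2993
Retained (n=12): Σ = 5519
Mean = 5519/12 = 459.9167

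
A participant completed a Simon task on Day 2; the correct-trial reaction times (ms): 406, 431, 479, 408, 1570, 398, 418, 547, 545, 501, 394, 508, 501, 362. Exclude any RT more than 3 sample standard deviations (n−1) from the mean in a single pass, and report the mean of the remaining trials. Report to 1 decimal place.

n = 14, ΣRT = 7468, M = 533.429
Σ(x−M)² = 1203465.43; s = √(1203465.43/13) = 304.260
Cutoffs: 533.429 ± 3·304.260 → [-379.4, 1446.2]
Outside: 1570 → excluded.
Retained (n=13): Σ = 5898, mean = 5898/13 = 453.692

453.7 ms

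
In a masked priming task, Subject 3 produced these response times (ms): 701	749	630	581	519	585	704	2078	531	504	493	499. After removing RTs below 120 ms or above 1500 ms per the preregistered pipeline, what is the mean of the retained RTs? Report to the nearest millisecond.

591 ms

Excluded: 2078
Retained (n=11): Σ = 6496
Mean = 6496/11 = 590.5455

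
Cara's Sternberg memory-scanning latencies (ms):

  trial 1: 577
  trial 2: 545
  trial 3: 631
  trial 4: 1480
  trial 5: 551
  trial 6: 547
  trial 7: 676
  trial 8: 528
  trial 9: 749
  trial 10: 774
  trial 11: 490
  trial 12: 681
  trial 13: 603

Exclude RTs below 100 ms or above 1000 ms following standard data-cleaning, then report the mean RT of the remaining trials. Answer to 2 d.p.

612.67 ms

Excluded: 1480
Retained (n=12): Σ = 7352
Mean = 7352/12 = 612.6667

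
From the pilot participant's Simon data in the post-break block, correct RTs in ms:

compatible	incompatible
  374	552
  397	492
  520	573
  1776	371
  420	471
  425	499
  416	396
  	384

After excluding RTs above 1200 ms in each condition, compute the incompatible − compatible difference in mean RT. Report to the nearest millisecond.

compatible: exclude 1776
M(compatible) = 2552/6 = 425.333
M(incompatible) = 3738/8 = 467.250
Difference = 467.250 − 425.333 = 41.917 ms

42 ms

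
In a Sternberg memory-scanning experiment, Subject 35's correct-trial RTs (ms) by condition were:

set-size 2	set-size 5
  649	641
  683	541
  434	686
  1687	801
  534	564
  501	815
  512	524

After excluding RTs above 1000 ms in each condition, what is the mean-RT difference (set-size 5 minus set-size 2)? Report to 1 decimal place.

101.0 ms

set-size 2: exclude 1687
M(set-size 2) = 3313/6 = 552.167
M(set-size 5) = 4572/7 = 653.143
Difference = 653.143 − 552.167 = 100.976 ms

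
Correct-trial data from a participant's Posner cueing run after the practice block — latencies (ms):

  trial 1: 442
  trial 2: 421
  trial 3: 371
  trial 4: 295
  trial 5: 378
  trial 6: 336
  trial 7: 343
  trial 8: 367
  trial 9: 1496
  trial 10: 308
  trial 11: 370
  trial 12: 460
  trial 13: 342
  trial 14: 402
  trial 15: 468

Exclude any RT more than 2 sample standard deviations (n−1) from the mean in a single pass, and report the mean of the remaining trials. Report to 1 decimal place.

n = 15, ΣRT = 6799, M = 453.267
Σ(x−M)² = 1202600.93; s = √(1202600.93/14) = 293.087
Cutoffs: 453.267 ± 2·293.087 → [-132.9, 1039.4]
Outside: 1496 → excluded.
Retained (n=14): Σ = 5303, mean = 5303/14 = 378.786

378.8 ms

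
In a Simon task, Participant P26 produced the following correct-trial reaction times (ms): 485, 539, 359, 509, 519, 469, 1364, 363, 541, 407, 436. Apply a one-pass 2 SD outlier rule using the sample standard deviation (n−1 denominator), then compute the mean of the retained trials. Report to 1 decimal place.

n = 11, ΣRT = 5991, M = 544.636
Σ(x−M)² = 780804.55; s = √(780804.55/10) = 279.429
Cutoffs: 544.636 ± 2·279.429 → [-14.2, 1103.5]
Outside: 1364 → excluded.
Retained (n=10): Σ = 4627, mean = 4627/10 = 462.700

462.7 ms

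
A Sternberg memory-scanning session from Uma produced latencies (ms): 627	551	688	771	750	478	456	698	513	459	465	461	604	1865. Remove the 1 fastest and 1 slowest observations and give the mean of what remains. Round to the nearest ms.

589 ms

Sorted: 456, 459, 461, 465, 478, 513, 551, 604, 627, 688, 698, 750, 771, 1865
Drop lowest 1 (456) and highest 1 (1865)
Remaining (n=12): Σ = 7065, mean = 7065/12 = 588.750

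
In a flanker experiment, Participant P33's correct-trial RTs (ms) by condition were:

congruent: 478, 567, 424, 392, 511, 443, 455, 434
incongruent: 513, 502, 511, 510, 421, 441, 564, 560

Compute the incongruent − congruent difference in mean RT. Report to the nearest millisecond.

M(congruent) = 3704/8 = 463.000
M(incongruent) = 4022/8 = 502.750
Difference = 502.750 − 463.000 = 39.750 ms

40 ms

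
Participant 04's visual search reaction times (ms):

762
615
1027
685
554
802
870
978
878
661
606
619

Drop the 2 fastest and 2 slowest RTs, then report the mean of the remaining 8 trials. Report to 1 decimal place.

Sorted: 554, 606, 615, 619, 661, 685, 762, 802, 870, 878, 978, 1027
Drop lowest 2 (554, 606) and highest 2 (978, 1027)
Remaining (n=8): Σ = 5892, mean = 5892/8 = 736.500

736.5 ms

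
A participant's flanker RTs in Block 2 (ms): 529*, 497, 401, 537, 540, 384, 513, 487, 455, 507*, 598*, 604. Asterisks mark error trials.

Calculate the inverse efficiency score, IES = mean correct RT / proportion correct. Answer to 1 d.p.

654.5 ms

Correct trials (n=9): 497, 401, 537, 540, 384, 513, 487, 455, 604
Mean correct RT = 4418/9 = 490.8889 ms
Proportion correct = 9/12
IES = 490.8889 / (9/12) = 654.519 ms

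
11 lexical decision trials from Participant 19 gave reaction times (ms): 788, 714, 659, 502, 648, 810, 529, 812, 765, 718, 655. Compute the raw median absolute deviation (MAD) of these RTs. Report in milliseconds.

Sorted: 502, 529, 648, 655, 659, 714, 718, 765, 788, 810, 812 → median = 714
|x − 714|: 74, 0, 55, 212, 66, 96, 185, 98, 51, 4, 59
Sorted deviations: 0, 4, 51, 55, 59, 66, 74, 96, 98, 185, 212 → MAD = 66

66 ms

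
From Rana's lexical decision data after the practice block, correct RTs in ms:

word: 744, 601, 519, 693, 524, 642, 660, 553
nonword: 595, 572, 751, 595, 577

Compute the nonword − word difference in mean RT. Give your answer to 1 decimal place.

M(word) = 4936/8 = 617.000
M(nonword) = 3090/5 = 618.000
Difference = 618.000 − 617.000 = 1.000 ms

1.0 ms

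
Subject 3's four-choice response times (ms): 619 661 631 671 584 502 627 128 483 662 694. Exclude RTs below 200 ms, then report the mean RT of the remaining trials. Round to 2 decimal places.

Excluded: 128
Retained (n=10): Σ = 6134
Mean = 6134/10 = 613.4000

613.40 ms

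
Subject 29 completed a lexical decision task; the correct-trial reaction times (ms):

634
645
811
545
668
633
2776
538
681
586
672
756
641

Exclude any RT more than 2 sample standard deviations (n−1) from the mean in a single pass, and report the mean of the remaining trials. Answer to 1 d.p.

n = 13, ΣRT = 10586, M = 814.308
Σ(x−M)² = 4236156.77; s = √(4236156.77/12) = 594.149
Cutoffs: 814.308 ± 2·594.149 → [-374.0, 2002.6]
Outside: 2776 → excluded.
Retained (n=12): Σ = 7810, mean = 7810/12 = 650.833

650.8 ms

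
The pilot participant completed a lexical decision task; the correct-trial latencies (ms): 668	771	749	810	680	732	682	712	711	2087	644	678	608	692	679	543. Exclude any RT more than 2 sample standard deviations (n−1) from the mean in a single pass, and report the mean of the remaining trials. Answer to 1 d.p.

690.6 ms

n = 16, ΣRT = 12446, M = 777.875
Σ(x−M)² = 1886553.75; s = √(1886553.75/15) = 354.641
Cutoffs: 777.875 ± 2·354.641 → [68.6, 1487.2]
Outside: 2087 → excluded.
Retained (n=15): Σ = 10359, mean = 10359/15 = 690.600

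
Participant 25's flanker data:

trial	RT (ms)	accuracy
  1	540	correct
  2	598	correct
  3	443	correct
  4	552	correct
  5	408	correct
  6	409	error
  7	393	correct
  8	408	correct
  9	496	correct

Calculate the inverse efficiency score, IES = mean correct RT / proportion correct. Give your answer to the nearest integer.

540 ms

Correct trials (n=8): 540, 598, 443, 552, 408, 393, 408, 496
Mean correct RT = 3838/8 = 479.7500 ms
Proportion correct = 8/9
IES = 479.7500 / (8/9) = 539.719 ms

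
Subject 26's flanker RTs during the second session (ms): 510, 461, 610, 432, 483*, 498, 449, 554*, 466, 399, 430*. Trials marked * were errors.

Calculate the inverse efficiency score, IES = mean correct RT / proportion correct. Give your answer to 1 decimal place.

657.4 ms

Correct trials (n=8): 510, 461, 610, 432, 498, 449, 466, 399
Mean correct RT = 3825/8 = 478.1250 ms
Proportion correct = 8/11
IES = 478.1250 / (8/11) = 657.422 ms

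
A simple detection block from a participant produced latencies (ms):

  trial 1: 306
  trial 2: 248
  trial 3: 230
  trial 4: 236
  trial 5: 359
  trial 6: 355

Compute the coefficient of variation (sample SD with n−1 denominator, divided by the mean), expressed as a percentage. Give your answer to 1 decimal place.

20.5%

n = 6, Σ = 1734, M = 289.0000
Σ(x−M)² = 17516.000; s = √(17516.000/5) = 59.1878
CV = 59.1878 / 289.0000 = 0.20480 = 20.480%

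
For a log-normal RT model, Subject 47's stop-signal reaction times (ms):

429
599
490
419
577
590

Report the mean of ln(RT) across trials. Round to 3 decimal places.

6.238

ln(RT): 6.0615, 6.3953, 6.1944, 6.0379, 6.3578, 6.3801
Σ ln(RT) = 37.4270
Mean = 37.4270/6 = 6.23783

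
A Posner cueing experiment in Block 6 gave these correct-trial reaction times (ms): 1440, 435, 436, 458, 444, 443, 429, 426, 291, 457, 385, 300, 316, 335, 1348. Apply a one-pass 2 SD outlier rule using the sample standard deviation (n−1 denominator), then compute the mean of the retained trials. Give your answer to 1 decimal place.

n = 15, ΣRT = 7943, M = 529.533
Σ(x−M)² = 1776443.73; s = √(1776443.73/14) = 356.215
Cutoffs: 529.533 ± 2·356.215 → [-182.9, 1242.0]
Outside: 1348, 1440 → excluded.
Retained (n=13): Σ = 5155, mean = 5155/13 = 396.538

396.5 ms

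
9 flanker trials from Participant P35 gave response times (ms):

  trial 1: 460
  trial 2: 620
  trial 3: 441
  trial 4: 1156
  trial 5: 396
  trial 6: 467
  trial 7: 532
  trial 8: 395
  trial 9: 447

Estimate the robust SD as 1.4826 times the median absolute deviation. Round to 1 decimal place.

94.9 ms

Sorted: 395, 396, 441, 447, 460, 467, 532, 620, 1156 → median = 460
|x − 460| sorted: 0, 7, 13, 19, 64, 65, 72, 160, 696 → MAD = 64
Robust SD ≈ 1.4826 × 64 = 94.886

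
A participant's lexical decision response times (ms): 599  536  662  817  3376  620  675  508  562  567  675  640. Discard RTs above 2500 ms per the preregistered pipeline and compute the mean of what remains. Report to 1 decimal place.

Excluded: 3376
Retained (n=11): Σ = 6861
Mean = 6861/11 = 623.7273

623.7 ms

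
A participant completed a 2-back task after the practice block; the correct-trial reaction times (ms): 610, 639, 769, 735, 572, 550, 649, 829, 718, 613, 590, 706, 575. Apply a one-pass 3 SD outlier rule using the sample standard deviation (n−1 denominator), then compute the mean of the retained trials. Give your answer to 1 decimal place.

658.1 ms

n = 13, ΣRT = 8555, M = 658.077
Σ(x−M)² = 88738.92; s = √(88738.92/12) = 85.994
Cutoffs: 658.077 ± 3·85.994 → [400.1, 916.1]
No RTs fall outside the cutoffs; all 13 retained. Mean = 8555/13 = 658.077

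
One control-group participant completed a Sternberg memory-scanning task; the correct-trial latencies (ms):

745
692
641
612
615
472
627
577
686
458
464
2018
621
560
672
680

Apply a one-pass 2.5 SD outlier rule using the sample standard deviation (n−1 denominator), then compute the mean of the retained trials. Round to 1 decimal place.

n = 16, ΣRT = 11140, M = 696.250
Σ(x−M)² = 1971361.00; s = √(1971361.00/15) = 362.525
Cutoffs: 696.250 ± 2.5·362.525 → [-210.1, 1602.6]
Outside: 2018 → excluded.
Retained (n=15): Σ = 9122, mean = 9122/15 = 608.133

608.1 ms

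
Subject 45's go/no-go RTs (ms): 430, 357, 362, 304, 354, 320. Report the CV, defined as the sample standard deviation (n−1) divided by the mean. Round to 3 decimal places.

n = 6, Σ = 2127, M = 354.5000
Σ(x−M)² = 9503.500; s = √(9503.500/5) = 43.5970
CV = 43.5970 / 354.5000 = 0.12298

0.123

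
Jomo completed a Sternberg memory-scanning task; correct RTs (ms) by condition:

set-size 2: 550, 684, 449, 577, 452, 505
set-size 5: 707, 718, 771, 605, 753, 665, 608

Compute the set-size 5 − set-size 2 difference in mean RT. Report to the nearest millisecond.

153 ms

M(set-size 2) = 3217/6 = 536.167
M(set-size 5) = 4827/7 = 689.571
Difference = 689.571 − 536.167 = 153.405 ms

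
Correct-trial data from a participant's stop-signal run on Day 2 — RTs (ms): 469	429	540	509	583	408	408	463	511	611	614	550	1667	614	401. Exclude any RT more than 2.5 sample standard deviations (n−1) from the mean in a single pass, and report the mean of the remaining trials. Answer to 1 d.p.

507.9 ms

n = 15, ΣRT = 8777, M = 585.133
Σ(x−M)² = 1336777.73; s = √(1336777.73/14) = 309.005
Cutoffs: 585.133 ± 2.5·309.005 → [-187.4, 1357.6]
Outside: 1667 → excluded.
Retained (n=14): Σ = 7110, mean = 7110/14 = 507.857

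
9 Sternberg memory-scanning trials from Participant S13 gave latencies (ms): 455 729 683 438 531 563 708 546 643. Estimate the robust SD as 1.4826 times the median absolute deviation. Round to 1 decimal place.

160.1 ms

Sorted: 438, 455, 531, 546, 563, 643, 683, 708, 729 → median = 563
|x − 563| sorted: 0, 17, 32, 80, 108, 120, 125, 145, 166 → MAD = 108
Robust SD ≈ 1.4826 × 108 = 160.121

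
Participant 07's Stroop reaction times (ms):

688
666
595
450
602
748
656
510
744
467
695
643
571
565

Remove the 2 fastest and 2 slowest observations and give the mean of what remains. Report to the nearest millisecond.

Sorted: 450, 467, 510, 565, 571, 595, 602, 643, 656, 666, 688, 695, 744, 748
Drop lowest 2 (450, 467) and highest 2 (744, 748)
Remaining (n=10): Σ = 6191, mean = 6191/10 = 619.100

619 ms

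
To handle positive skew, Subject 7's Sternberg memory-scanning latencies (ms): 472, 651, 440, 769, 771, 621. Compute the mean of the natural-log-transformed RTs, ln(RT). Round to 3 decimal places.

6.408

ln(RT): 6.1570, 6.4785, 6.0868, 6.6451, 6.6477, 6.4313
Σ ln(RT) = 38.4464
Mean = 38.4464/6 = 6.40773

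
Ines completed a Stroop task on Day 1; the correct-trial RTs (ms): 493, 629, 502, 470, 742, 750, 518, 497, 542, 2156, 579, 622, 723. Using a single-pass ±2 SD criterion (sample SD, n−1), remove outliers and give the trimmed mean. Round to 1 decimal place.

588.9 ms

n = 13, ΣRT = 9223, M = 709.462
Σ(x−M)² = 2383581.23; s = √(2383581.23/12) = 445.681
Cutoffs: 709.462 ± 2·445.681 → [-181.9, 1600.8]
Outside: 2156 → excluded.
Retained (n=12): Σ = 7067, mean = 7067/12 = 588.917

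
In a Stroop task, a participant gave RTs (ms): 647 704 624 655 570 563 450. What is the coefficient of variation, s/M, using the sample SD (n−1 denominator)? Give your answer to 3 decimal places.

n = 7, Σ = 4213, M = 601.8571
Σ(x−M)² = 41370.857; s = √(41370.857/6) = 83.0370
CV = 83.0370 / 601.8571 = 0.13797

0.138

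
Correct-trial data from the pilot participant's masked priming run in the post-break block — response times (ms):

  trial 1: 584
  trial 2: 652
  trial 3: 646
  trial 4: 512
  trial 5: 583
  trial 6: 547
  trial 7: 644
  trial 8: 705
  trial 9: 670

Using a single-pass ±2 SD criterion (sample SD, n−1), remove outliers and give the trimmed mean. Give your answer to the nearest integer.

616 ms

n = 9, ΣRT = 5543, M = 615.889
Σ(x−M)² = 31506.89; s = √(31506.89/8) = 62.756
Cutoffs: 615.889 ± 2·62.756 → [490.4, 741.4]
No RTs fall outside the cutoffs; all 9 retained. Mean = 5543/9 = 615.889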